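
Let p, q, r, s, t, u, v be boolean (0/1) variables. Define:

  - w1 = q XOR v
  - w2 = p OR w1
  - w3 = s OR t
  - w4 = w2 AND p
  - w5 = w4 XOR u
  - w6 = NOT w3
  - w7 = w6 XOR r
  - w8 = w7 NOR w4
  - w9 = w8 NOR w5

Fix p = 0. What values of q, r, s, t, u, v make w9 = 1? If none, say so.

Check with p = 0 and q=1, r=1, s=1, t=1, u=0, v=0:
w1 = q XOR v = 1 XOR 0 = 1
w2 = p OR w1 = 0 OR 1 = 1
w3 = s OR t = 1 OR 1 = 1
w4 = w2 AND p = 1 AND 0 = 0
w5 = w4 XOR u = 0 XOR 0 = 0
w6 = NOT w3 = NOT 1 = 0
w7 = w6 XOR r = 0 XOR 1 = 1
w8 = w7 NOR w4 = 1 NOR 0 = 0
w9 = w8 NOR w5 = 0 NOR 0 = 1
So w9 = 1.

q=1, r=1, s=1, t=1, u=0, v=0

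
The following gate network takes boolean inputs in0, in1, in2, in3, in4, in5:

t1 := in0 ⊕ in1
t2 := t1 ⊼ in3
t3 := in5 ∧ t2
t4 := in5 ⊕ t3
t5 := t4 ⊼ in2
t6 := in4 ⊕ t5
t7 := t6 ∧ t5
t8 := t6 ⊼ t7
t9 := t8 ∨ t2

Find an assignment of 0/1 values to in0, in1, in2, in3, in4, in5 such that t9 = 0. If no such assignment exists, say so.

t9 = t8 ∨ t2 must be 0, so both t8 = 0 and t2 = 0.
t8 = t6 ⊼ t7 must be 0, so both t6 = 1 and t7 = 1.
t2 = t1 ⊼ in3 must be 0, so both t1 = 1 and in3 = 1.
Check with in0=0, in1=1, in2=1, in3=1, in4=0, in5=0:
t1 = in0 ⊕ in1 = 0 ⊕ 1 = 1
t2 = t1 ⊼ in3 = 1 ⊼ 1 = 0
t3 = in5 ∧ t2 = 0 ∧ 0 = 0
t4 = in5 ⊕ t3 = 0 ⊕ 0 = 0
t5 = t4 ⊼ in2 = 0 ⊼ 1 = 1
t6 = in4 ⊕ t5 = 0 ⊕ 1 = 1
t7 = t6 ∧ t5 = 1 ∧ 1 = 1
t8 = t6 ⊼ t7 = 1 ⊼ 1 = 0
t9 = t8 ∨ t2 = 0 ∨ 0 = 0
So t9 = 0 as required.

in0=0, in1=1, in2=1, in3=1, in4=0, in5=0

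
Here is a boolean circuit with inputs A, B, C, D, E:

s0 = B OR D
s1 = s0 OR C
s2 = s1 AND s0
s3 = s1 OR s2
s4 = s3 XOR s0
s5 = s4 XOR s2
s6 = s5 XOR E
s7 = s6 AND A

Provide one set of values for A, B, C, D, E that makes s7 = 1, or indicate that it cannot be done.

Check with A=1, B=0, C=1, D=1, E=0:
s0 = B OR D = 0 OR 1 = 1
s1 = s0 OR C = 1 OR 1 = 1
s2 = s1 AND s0 = 1 AND 1 = 1
s3 = s1 OR s2 = 1 OR 1 = 1
s4 = s3 XOR s0 = 1 XOR 1 = 0
s5 = s4 XOR s2 = 0 XOR 1 = 1
s6 = s5 XOR E = 1 XOR 0 = 1
s7 = s6 AND A = 1 AND 1 = 1
So s7 = 1 as required.

A=1, B=0, C=1, D=1, E=0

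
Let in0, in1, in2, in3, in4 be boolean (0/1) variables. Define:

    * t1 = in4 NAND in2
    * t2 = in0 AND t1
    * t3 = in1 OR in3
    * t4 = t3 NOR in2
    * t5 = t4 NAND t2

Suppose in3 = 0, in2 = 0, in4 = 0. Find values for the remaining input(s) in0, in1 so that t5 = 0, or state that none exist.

in0=1, in1=0

Check with in3 = 0, in2 = 0, in4 = 0 and in0=1, in1=0:
t1 = in4 NAND in2 = 0 NAND 0 = 1
t2 = in0 AND t1 = 1 AND 1 = 1
t3 = in1 OR in3 = 0 OR 0 = 0
t4 = t3 NOR in2 = 0 NOR 0 = 1
t5 = t4 NAND t2 = 1 NAND 1 = 0
So t5 = 0.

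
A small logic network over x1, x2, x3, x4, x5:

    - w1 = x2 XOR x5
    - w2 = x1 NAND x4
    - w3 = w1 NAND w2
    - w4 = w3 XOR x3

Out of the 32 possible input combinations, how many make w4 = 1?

w4 = w3 XOR x3 must be 1, so w3 and x3 differ.
Enumerating the 32 input combinations, 16 give w4 = 1 and 16 give w4 = 0.

16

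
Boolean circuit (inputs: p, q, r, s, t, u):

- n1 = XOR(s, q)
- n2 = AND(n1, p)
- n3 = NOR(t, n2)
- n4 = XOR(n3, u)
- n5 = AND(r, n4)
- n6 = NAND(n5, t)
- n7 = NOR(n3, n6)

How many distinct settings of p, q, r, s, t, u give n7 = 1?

8

n7 = NOR(n3, n6) must be 1, so both n3 = 0 and n6 = 0.
n3 = NOR(t, n2) must be 0, so at least one of t, n2 is 1.
n6 = NAND(n5, t) must be 0, so both n5 = 1 and t = 1.
Enumerating the 64 input combinations, 8 give n7 = 1 and 56 give n7 = 0.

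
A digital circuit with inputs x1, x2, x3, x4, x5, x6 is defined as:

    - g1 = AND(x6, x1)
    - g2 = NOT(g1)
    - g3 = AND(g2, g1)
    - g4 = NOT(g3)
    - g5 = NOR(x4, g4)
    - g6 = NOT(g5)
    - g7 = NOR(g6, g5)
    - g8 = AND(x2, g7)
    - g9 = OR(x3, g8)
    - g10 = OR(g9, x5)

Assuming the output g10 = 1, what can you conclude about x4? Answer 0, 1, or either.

either

Both values of x4 occur among assignments with g10 = 1:
  x4=0: x1=0, x2=0, x3=0, x4=0, x5=1, x6=0
  x4=1: x1=0, x2=0, x3=0, x4=1, x5=1, x6=0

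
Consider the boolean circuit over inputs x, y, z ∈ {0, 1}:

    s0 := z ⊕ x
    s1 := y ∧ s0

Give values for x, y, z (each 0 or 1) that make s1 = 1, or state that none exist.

x=0 y=1 z=1

Check with x=0 y=1 z=1:
s0 = z ⊕ x = 1 ⊕ 0 = 1
s1 = y ∧ s0 = 1 ∧ 1 = 1
So s1 = 1 as required.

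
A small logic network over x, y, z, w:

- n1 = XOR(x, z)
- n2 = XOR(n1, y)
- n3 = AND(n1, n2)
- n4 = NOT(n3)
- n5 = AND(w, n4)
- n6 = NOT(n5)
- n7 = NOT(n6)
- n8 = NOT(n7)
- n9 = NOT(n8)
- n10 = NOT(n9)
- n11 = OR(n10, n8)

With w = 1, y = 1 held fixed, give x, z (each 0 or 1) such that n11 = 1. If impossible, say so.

With w = 1, y = 1 fixed, none of the 4 settings of x, z give n11 = 1.
For example, with x=1, z=0:
n1 = XOR(x, z) = XOR(1, 0) = 1
n2 = XOR(n1, y) = XOR(1, 1) = 0
n3 = AND(n1, n2) = AND(1, 0) = 0
n4 = NOT(n3) = NOT 0 = 1
n5 = AND(w, n4) = AND(1, 1) = 1
n6 = NOT(n5) = NOT 1 = 0
n7 = NOT(n6) = NOT 0 = 1
n8 = NOT(n7) = NOT 1 = 0
n9 = NOT(n8) = NOT 0 = 1
n10 = NOT(n9) = NOT 1 = 0
n11 = OR(n10, n8) = OR(0, 0) = 0
giving n11 = 0 ≠ 1.

no solution exists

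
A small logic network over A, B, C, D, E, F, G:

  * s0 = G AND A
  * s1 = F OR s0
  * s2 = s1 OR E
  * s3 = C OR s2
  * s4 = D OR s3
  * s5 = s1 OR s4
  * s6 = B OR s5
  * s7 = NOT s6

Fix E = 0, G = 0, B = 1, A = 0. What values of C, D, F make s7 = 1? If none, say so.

no solution exists

With E = 0, G = 0, B = 1, A = 0 fixed, none of the 8 settings of C, D, F give s7 = 1.
For example, with C=1, D=1, F=1:
s0 = G AND A = 0 AND 0 = 0
s1 = F OR s0 = 1 OR 0 = 1
s2 = s1 OR E = 1 OR 0 = 1
s3 = C OR s2 = 1 OR 1 = 1
s4 = D OR s3 = 1 OR 1 = 1
s5 = s1 OR s4 = 1 OR 1 = 1
s6 = B OR s5 = 1 OR 1 = 1
s7 = NOT s6 = NOT 1 = 0
giving s7 = 0 ≠ 1.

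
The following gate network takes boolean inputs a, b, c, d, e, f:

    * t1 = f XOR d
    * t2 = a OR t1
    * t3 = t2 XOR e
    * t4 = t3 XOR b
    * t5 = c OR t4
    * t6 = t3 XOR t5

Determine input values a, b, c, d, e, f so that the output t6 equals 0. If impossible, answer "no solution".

a=0, b=0, c=0, d=1, e=0, f=0

t6 = t3 XOR t5 must be 0, so t3 and t5 are equal.
Check with a=0, b=0, c=0, d=1, e=0, f=0:
t1 = f XOR d = 0 XOR 1 = 1
t2 = a OR t1 = 0 OR 1 = 1
t3 = t2 XOR e = 1 XOR 0 = 1
t4 = t3 XOR b = 1 XOR 0 = 1
t5 = c OR t4 = 0 OR 1 = 1
t6 = t3 XOR t5 = 1 XOR 1 = 0
So t6 = 0 as required.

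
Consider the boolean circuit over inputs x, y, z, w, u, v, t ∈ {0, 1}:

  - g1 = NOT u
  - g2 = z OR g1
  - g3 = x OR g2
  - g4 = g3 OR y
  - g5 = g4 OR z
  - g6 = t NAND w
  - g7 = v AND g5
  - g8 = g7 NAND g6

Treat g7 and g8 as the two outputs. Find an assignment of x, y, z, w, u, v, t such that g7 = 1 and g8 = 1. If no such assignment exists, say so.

x=1, y=1, z=1, w=1, u=1, v=1, t=1

Check with x=1, y=1, z=1, w=1, u=1, v=1, t=1:
g1 = NOT u = NOT 1 = 0
g2 = z OR g1 = 1 OR 0 = 1
g3 = x OR g2 = 1 OR 1 = 1
g4 = g3 OR y = 1 OR 1 = 1
g5 = g4 OR z = 1 OR 1 = 1
g6 = t NAND w = 1 NAND 1 = 0
g7 = v AND g5 = 1 AND 1 = 1
g8 = g7 NAND g6 = 1 NAND 0 = 1
So g7 = 1 and g8 = 1.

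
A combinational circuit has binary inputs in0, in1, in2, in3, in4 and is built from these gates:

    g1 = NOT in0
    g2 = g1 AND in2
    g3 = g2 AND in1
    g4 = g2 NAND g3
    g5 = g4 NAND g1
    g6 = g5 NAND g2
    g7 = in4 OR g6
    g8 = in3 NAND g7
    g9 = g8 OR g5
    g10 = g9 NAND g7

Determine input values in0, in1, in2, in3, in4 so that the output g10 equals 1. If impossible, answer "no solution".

in0=0, in1=1, in2=0, in3=1, in4=1

Check with in0=0, in1=1, in2=0, in3=1, in4=1:
g1 = NOT in0 = NOT 0 = 1
g2 = g1 AND in2 = 1 AND 0 = 0
g3 = g2 AND in1 = 0 AND 1 = 0
g4 = g2 NAND g3 = 0 NAND 0 = 1
g5 = g4 NAND g1 = 1 NAND 1 = 0
g6 = g5 NAND g2 = 0 NAND 0 = 1
g7 = in4 OR g6 = 1 OR 1 = 1
g8 = in3 NAND g7 = 1 NAND 1 = 0
g9 = g8 OR g5 = 0 OR 0 = 0
g10 = g9 NAND g7 = 0 NAND 1 = 1
So g10 = 1 as required.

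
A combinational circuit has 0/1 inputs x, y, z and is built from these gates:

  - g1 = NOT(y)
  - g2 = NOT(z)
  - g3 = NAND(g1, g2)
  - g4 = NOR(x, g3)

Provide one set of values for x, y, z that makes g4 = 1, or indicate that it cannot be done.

g4 = NOR(x, g3) must be 1, so both x = 0 and g3 = 0.
g3 = NAND(g1, g2) must be 0, so both g1 = 1 and g2 = 1.
g1 = NOT(y) must be 1, so y = 0.
Check with x=0 y=0 z=0:
g1 = NOT(y) = NOT 0 = 1
g2 = NOT(z) = NOT 0 = 1
g3 = NAND(g1, g2) = NAND(1, 1) = 0
g4 = NOR(x, g3) = NOR(0, 0) = 1
So g4 = 1 as required.

x=0 y=0 z=0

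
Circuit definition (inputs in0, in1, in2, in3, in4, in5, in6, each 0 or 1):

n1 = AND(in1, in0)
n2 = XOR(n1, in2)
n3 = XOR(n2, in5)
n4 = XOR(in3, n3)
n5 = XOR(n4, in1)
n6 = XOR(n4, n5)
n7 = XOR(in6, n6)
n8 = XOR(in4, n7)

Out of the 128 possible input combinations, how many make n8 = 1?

64

n8 = XOR(in4, n7) must be 1, so in4 and n7 differ.
Enumerating the 128 input combinations, 64 give n8 = 1 and 64 give n8 = 0.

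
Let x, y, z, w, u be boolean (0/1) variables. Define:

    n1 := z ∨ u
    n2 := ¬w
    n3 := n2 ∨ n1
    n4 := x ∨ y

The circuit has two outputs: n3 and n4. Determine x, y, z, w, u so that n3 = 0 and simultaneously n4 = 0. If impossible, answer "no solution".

x=0, y=0, z=0, w=1, u=0

Check with x=0, y=0, z=0, w=1, u=0:
n1 = z ∨ u = 0 ∨ 0 = 0
n2 = ¬w = ¬1 = 0
n3 = n2 ∨ n1 = 0 ∨ 0 = 0
n4 = x ∨ y = 0 ∨ 0 = 0
So n3 = 0 and n4 = 0.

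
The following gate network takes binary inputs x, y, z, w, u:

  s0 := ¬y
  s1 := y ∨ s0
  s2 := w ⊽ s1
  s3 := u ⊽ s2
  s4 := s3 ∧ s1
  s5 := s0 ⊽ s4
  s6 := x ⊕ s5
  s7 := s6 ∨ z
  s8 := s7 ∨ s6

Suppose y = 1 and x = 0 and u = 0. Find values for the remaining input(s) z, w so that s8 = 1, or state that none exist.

z=1, w=0

Check with y = 1 and x = 0 and u = 0 and z=1, w=0:
s0 = ¬y = ¬1 = 0
s1 = y ∨ s0 = 1 ∨ 0 = 1
s2 = w ⊽ s1 = 0 ⊽ 1 = 0
s3 = u ⊽ s2 = 0 ⊽ 0 = 1
s4 = s3 ∧ s1 = 1 ∧ 1 = 1
s5 = s0 ⊽ s4 = 0 ⊽ 1 = 0
s6 = x ⊕ s5 = 0 ⊕ 0 = 0
s7 = s6 ∨ z = 0 ∨ 1 = 1
s8 = s7 ∨ s6 = 1 ∨ 0 = 1
So s8 = 1.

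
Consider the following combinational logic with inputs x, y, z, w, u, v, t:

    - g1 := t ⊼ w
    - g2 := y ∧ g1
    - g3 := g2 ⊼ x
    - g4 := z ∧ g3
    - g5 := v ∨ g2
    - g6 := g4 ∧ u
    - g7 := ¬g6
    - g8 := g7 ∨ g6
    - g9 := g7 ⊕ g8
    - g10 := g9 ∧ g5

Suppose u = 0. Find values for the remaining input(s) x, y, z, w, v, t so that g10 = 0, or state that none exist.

x=1, y=0, z=0, w=0, v=1, t=1

g10 = g9 ∧ g5 must be 0, so at least one of g9, g5 is 0.
Check with u = 0 and x=1, y=0, z=0, w=0, v=1, t=1:
g1 = t ⊼ w = 1 ⊼ 0 = 1
g2 = y ∧ g1 = 0 ∧ 1 = 0
g3 = g2 ⊼ x = 0 ⊼ 1 = 1
g4 = z ∧ g3 = 0 ∧ 1 = 0
g5 = v ∨ g2 = 1 ∨ 0 = 1
g6 = g4 ∧ u = 0 ∧ 0 = 0
g7 = ¬g6 = ¬0 = 1
g8 = g7 ∨ g6 = 1 ∨ 0 = 1
g9 = g7 ⊕ g8 = 1 ⊕ 1 = 0
g10 = g9 ∧ g5 = 0 ∧ 1 = 0
So g10 = 0.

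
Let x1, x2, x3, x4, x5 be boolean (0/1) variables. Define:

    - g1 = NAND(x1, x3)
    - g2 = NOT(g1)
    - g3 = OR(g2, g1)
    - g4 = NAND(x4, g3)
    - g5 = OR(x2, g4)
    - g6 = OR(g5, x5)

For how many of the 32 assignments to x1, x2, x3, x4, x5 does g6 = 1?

g6 = OR(g5, x5) must be 1, so at least one of g5, x5 is 1.
Enumerating the 32 input combinations, 28 give g6 = 1 and 4 give g6 = 0.

28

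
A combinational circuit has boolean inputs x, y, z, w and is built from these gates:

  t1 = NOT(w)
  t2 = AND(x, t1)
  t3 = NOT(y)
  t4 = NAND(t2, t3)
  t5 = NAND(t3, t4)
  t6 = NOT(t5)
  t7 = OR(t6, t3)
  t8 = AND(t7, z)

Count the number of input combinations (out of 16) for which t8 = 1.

4

t8 = AND(t7, z) must be 1, so both t7 = 1 and z = 1.
Enumerating the 16 input combinations, 4 give t8 = 1 and 12 give t8 = 0.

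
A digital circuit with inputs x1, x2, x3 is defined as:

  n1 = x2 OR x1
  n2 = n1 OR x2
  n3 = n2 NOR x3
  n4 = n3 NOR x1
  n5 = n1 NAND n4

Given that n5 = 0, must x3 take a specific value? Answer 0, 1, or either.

either

Both values of x3 occur among assignments with n5 = 0:
  x3=0: x1=0, x2=1, x3=0
  x3=1: x1=0, x2=1, x3=1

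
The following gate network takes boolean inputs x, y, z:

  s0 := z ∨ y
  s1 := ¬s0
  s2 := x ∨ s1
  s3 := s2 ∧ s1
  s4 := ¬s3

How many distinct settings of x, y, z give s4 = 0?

s4 = ¬s3 must be 0, so s3 = 1.
s3 = s2 ∧ s1 must be 1, so both s2 = 1 and s1 = 1.
Satisfying assignments:
  x=0, y=0, z=0
  x=1, y=0, z=0

2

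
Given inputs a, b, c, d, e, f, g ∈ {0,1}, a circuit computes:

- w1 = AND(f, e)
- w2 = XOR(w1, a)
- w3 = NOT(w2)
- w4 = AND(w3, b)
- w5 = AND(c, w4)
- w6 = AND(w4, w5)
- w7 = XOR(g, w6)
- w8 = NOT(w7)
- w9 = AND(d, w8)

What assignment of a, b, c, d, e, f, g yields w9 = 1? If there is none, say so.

a=1, b=1, c=1, d=1, e=0, f=0, g=0

w9 = AND(d, w8) must be 1, so both d = 1 and w8 = 1.
Check with a=1, b=1, c=1, d=1, e=0, f=0, g=0:
w1 = AND(f, e) = AND(0, 0) = 0
w2 = XOR(w1, a) = XOR(0, 1) = 1
w3 = NOT(w2) = NOT 1 = 0
w4 = AND(w3, b) = AND(0, 1) = 0
w5 = AND(c, w4) = AND(1, 0) = 0
w6 = AND(w4, w5) = AND(0, 0) = 0
w7 = XOR(g, w6) = XOR(0, 0) = 0
w8 = NOT(w7) = NOT 0 = 1
w9 = AND(d, w8) = AND(1, 1) = 1
So w9 = 1 as required.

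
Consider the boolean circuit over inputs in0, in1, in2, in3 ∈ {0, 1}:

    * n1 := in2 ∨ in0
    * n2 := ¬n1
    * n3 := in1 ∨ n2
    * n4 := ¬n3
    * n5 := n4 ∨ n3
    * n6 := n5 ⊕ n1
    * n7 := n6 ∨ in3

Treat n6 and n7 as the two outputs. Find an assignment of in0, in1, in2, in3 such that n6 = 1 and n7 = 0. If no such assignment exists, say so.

Across all 16 input combinations, none give both n6 = 1 and n7 = 0.

no solution exists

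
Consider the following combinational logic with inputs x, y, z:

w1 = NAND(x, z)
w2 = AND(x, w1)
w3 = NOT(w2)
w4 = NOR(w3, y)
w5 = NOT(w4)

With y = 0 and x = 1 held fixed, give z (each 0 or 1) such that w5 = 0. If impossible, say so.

z=0

w5 = NOT(w4) must be 0, so w4 = 1.
w4 = NOR(w3, y) must be 1, so both w3 = 0 and y = 0.
Check with y = 0 and x = 1 and z=0:
w1 = NAND(x, z) = NAND(1, 0) = 1
w2 = AND(x, w1) = AND(1, 1) = 1
w3 = NOT(w2) = NOT 1 = 0
w4 = NOR(w3, y) = NOR(0, 0) = 1
w5 = NOT(w4) = NOT 1 = 0
So w5 = 0.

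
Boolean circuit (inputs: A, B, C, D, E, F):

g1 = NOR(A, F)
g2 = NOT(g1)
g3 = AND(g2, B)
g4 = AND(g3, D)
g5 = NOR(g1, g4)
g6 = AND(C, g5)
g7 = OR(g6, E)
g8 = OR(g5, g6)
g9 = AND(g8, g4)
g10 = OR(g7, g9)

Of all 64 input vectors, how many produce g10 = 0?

23

g10 = OR(g7, g9) must be 0, so both g7 = 0 and g9 = 0.
g7 = OR(g6, E) must be 0, so both g6 = 0 and E = 0.
g9 = AND(g8, g4) must be 0, so at least one of g8, g4 is 0.
Enumerating the 64 input combinations, 23 give g10 = 0 and 41 give g10 = 1.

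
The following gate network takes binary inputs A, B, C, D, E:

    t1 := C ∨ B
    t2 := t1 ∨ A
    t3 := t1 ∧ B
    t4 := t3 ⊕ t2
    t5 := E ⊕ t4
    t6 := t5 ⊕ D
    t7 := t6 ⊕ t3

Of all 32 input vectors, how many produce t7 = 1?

t7 = t6 ⊕ t3 must be 1, so t6 and t3 differ.
Enumerating the 32 input combinations, 16 give t7 = 1 and 16 give t7 = 0.

16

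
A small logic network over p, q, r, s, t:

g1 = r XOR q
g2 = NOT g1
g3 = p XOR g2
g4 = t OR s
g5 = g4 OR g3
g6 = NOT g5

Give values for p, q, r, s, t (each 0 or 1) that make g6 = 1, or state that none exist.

p=1 q=1 r=1 s=0 t=0

g6 = NOT g5 must be 1, so g5 = 0.
Check with p=1 q=1 r=1 s=0 t=0:
g1 = r XOR q = 1 XOR 1 = 0
g2 = NOT g1 = NOT 0 = 1
g3 = p XOR g2 = 1 XOR 1 = 0
g4 = t OR s = 0 OR 0 = 0
g5 = g4 OR g3 = 0 OR 0 = 0
g6 = NOT g5 = NOT 0 = 1
So g6 = 1 as required.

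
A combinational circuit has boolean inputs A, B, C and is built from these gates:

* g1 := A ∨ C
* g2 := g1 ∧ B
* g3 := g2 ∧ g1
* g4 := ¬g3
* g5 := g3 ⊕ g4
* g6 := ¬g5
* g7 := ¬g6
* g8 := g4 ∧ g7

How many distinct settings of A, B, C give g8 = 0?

3

g8 = g4 ∧ g7 must be 0, so at least one of g4, g7 is 0.
Enumerating the 8 input combinations, 3 give g8 = 0 and 5 give g8 = 1.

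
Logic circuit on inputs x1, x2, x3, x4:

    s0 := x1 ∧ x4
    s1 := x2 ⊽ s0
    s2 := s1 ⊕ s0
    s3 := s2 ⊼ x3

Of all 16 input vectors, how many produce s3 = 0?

5

s3 = s2 ⊼ x3 must be 0, so both s2 = 1 and x3 = 1.
Satisfying assignments:
  x1=0, x2=0, x3=1, x4=0
  x1=0, x2=0, x3=1, x4=1
  x1=1, x2=0, x3=1, x4=0
  x1=1, x2=0, x3=1, x4=1
  x1=1, x2=1, x3=1, x4=1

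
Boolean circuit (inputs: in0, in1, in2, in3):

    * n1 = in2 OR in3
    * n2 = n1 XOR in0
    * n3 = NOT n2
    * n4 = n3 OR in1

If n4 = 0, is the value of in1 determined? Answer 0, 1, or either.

n4 = n3 OR in1 must be 0, so both n3 = 0 and in1 = 0.
Every assignment with n4 = 0 has in1 = 0; there are 4 such assignment(s).
  in0=0, in1=0, in2=0, in3=1
  in0=0, in1=0, in2=1, in3=0
  in0=0, in1=0, in2=1, in3=1
  in0=1, in1=0, in2=0, in3=0

0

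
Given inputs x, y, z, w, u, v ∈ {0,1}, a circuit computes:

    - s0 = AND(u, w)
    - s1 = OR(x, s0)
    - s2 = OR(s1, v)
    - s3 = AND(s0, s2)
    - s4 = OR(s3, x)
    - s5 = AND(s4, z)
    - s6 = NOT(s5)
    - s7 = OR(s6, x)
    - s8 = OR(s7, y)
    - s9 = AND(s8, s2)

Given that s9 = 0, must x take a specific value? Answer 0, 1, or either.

0

s9 = AND(s8, s2) must be 0, so at least one of s8, s2 is 0.
Every assignment with s9 = 0 has x = 0; there are 14 such assignment(s).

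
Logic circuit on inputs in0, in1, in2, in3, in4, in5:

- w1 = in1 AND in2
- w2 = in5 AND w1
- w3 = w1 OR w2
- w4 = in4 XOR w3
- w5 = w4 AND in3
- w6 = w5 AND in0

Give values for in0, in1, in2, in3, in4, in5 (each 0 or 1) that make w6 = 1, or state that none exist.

w6 = w5 AND in0 must be 1, so both w5 = 1 and in0 = 1.
w5 = w4 AND in3 must be 1, so both w4 = 1 and in3 = 1.
w4 = in4 XOR w3 must be 1, so in4 and w3 differ.
Check with in0=1 in1=1 in2=1 in3=1 in4=0 in5=1:
w1 = in1 AND in2 = 1 AND 1 = 1
w2 = in5 AND w1 = 1 AND 1 = 1
w3 = w1 OR w2 = 1 OR 1 = 1
w4 = in4 XOR w3 = 0 XOR 1 = 1
w5 = w4 AND in3 = 1 AND 1 = 1
w6 = w5 AND in0 = 1 AND 1 = 1
So w6 = 1 as required.

in0=1 in1=1 in2=1 in3=1 in4=0 in5=1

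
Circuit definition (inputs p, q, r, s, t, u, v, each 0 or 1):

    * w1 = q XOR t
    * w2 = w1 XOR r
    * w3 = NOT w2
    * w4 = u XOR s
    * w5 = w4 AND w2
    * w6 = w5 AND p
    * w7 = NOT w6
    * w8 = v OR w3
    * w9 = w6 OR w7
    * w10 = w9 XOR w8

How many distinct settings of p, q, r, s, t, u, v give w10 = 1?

32

w10 = w9 XOR w8 must be 1, so w9 and w8 differ.
Enumerating the 128 input combinations, 32 give w10 = 1 and 96 give w10 = 0.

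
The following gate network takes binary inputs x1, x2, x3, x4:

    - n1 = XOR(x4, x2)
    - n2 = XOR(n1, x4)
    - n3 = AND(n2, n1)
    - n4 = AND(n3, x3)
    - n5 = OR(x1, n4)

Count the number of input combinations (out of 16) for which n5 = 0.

7

n5 = OR(x1, n4) must be 0, so both x1 = 0 and n4 = 0.
n4 = AND(n3, x3) must be 0, so at least one of n3, x3 is 0.
Enumerating the 16 input combinations, 7 give n5 = 0 and 9 give n5 = 1.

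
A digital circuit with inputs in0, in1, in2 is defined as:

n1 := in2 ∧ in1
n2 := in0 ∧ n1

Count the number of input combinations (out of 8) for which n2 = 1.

1

n2 = in0 ∧ n1 must be 1, so both in0 = 1 and n1 = 1.
n1 = in2 ∧ in1 must be 1, so both in2 = 1 and in1 = 1.
Satisfying assignments:
  in0=1, in1=1, in2=1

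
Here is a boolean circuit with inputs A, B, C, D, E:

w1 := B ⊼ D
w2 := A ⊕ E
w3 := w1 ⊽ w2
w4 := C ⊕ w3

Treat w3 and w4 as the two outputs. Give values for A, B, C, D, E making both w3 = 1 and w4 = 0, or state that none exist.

A=0 B=1 C=1 D=1 E=0

Check with A=0 B=1 C=1 D=1 E=0:
w1 = B ⊼ D = 1 ⊼ 1 = 0
w2 = A ⊕ E = 0 ⊕ 0 = 0
w3 = w1 ⊽ w2 = 0 ⊽ 0 = 1
w4 = C ⊕ w3 = 1 ⊕ 1 = 0
So w3 = 1 and w4 = 0.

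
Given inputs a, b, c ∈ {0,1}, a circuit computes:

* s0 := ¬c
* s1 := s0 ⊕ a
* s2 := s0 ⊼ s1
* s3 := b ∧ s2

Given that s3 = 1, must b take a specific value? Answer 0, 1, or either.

s3 = b ∧ s2 must be 1, so both b = 1 and s2 = 1.
s2 = s0 ⊼ s1 must be 1, so at least one of s0, s1 is 0.
Every assignment with s3 = 1 has b = 1; there are 3 such assignment(s).
  a=0, b=1, c=1
  a=1, b=1, c=0
  a=1, b=1, c=1

1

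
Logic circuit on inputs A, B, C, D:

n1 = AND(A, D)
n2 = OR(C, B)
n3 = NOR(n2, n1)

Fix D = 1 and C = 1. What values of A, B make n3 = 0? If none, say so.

n3 = NOR(n2, n1) must be 0, so at least one of n2, n1 is 1.
Check with D = 1 and C = 1 and A=1, B=1:
n1 = AND(A, D) = AND(1, 1) = 1
n2 = OR(C, B) = OR(1, 1) = 1
n3 = NOR(n2, n1) = NOR(1, 1) = 0
So n3 = 0.

A=1 B=1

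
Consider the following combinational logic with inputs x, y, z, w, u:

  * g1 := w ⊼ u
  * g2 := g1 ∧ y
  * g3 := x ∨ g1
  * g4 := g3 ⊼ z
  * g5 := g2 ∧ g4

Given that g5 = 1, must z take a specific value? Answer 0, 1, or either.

g5 = g2 ∧ g4 must be 1, so both g2 = 1 and g4 = 1.
g2 = g1 ∧ y must be 1, so both g1 = 1 and y = 1.
g4 = g3 ⊼ z must be 1, so at least one of g3, z is 0.
Every assignment with g5 = 1 has z = 0; there are 6 such assignment(s).

0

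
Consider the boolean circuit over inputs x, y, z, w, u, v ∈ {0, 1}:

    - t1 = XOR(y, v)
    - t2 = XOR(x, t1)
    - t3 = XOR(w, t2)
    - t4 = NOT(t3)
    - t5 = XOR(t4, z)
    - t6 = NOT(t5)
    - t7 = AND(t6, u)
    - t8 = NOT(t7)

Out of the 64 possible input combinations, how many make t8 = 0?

16

t8 = NOT(t7) must be 0, so t7 = 1.
t7 = AND(t6, u) must be 1, so both t6 = 1 and u = 1.
t6 = NOT(t5) must be 1, so t5 = 0.
Enumerating the 64 input combinations, 16 give t8 = 0 and 48 give t8 = 1.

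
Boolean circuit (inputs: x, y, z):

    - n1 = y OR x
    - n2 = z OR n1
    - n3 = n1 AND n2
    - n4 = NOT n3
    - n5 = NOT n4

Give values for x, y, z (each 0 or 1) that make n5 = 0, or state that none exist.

Check with x=0 y=0 z=1:
n1 = y OR x = 0 OR 0 = 0
n2 = z OR n1 = 1 OR 0 = 1
n3 = n1 AND n2 = 0 AND 1 = 0
n4 = NOT n3 = NOT 0 = 1
n5 = NOT n4 = NOT 1 = 0
So n5 = 0 as required.

x=0 y=0 z=1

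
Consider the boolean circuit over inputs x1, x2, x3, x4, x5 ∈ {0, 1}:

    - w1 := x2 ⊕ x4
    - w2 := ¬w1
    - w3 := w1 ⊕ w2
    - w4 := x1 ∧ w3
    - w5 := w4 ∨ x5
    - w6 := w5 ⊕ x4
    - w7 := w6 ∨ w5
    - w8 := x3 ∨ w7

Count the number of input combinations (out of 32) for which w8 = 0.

w8 = x3 ∨ w7 must be 0, so both x3 = 0 and w7 = 0.
w7 = w6 ∨ w5 must be 0, so both w6 = 0 and w5 = 0.
Satisfying assignments:
  x1=0, x2=0, x3=0, x4=0, x5=0
  x1=0, x2=1, x3=0, x4=0, x5=0

2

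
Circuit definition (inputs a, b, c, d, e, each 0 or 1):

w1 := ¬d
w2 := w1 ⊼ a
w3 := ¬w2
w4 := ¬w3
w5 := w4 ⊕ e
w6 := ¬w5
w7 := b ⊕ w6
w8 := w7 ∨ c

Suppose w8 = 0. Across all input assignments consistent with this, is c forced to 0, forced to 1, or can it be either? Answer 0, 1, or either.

w8 = w7 ∨ c must be 0, so both w7 = 0 and c = 0.
Every assignment with w8 = 0 has c = 0; there are 8 such assignment(s).

0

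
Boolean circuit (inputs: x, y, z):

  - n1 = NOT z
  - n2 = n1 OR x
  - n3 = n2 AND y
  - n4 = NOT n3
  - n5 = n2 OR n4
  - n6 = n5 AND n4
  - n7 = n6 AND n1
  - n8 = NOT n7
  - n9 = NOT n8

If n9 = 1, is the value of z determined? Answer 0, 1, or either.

0

n9 = NOT n8 must be 1, so n8 = 0.
Every assignment with n9 = 1 has z = 0; there are 2 such assignment(s).
  x=0, y=0, z=0
  x=1, y=0, z=0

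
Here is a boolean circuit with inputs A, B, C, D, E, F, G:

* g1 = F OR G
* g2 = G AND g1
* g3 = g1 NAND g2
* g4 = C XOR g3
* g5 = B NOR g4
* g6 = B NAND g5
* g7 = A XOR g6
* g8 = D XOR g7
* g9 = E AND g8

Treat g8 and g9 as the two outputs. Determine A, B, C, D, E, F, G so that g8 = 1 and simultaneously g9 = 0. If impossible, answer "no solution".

A=0, B=1, C=0, D=0, E=0, F=1, G=1

Check with A=0, B=1, C=0, D=0, E=0, F=1, G=1:
g1 = F OR G = 1 OR 1 = 1
g2 = G AND g1 = 1 AND 1 = 1
g3 = g1 NAND g2 = 1 NAND 1 = 0
g4 = C XOR g3 = 0 XOR 0 = 0
g5 = B NOR g4 = 1 NOR 0 = 0
g6 = B NAND g5 = 1 NAND 0 = 1
g7 = A XOR g6 = 0 XOR 1 = 1
g8 = D XOR g7 = 0 XOR 1 = 1
g9 = E AND g8 = 0 AND 1 = 0
So g8 = 1 and g9 = 0.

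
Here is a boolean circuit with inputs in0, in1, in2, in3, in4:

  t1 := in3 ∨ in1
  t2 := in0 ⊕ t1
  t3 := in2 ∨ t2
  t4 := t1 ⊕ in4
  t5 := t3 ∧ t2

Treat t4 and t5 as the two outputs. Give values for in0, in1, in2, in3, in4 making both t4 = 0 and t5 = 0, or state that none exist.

Check with in0=1 in1=0 in2=0 in3=1 in4=1:
t1 = in3 ∨ in1 = 1 ∨ 0 = 1
t2 = in0 ⊕ t1 = 1 ⊕ 1 = 0
t3 = in2 ∨ t2 = 0 ∨ 0 = 0
t4 = t1 ⊕ in4 = 1 ⊕ 1 = 0
t5 = t3 ∧ t2 = 0 ∧ 0 = 0
So t4 = 0 and t5 = 0.

in0=1 in1=0 in2=0 in3=1 in4=1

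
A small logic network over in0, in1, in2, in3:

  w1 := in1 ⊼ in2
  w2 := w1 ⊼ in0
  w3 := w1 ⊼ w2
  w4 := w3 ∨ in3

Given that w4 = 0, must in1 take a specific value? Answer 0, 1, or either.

Both values of in1 occur among assignments with w4 = 0:
  in1=0: in0=0, in1=0, in2=0, in3=0
  in1=1: in0=0, in1=1, in2=0, in3=0

either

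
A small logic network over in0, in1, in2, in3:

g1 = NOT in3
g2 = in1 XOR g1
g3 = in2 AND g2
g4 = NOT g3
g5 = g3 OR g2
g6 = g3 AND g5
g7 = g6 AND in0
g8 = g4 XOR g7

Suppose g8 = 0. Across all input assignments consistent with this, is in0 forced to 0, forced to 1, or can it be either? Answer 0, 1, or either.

0

g8 = g4 XOR g7 must be 0, so g4 and g7 are equal.
Every assignment with g8 = 0 has in0 = 0; there are 2 such assignment(s).
  in0=0, in1=0, in2=1, in3=0
  in0=0, in1=1, in2=1, in3=1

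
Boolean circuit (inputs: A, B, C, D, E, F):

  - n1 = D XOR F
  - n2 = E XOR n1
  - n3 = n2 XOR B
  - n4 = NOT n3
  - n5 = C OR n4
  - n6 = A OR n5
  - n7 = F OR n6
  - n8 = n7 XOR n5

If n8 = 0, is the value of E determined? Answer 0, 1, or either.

Both values of E occur among assignments with n8 = 0:
  E=0: A=0, B=0, C=0, D=0, E=0, F=0
  E=1: A=0, B=0, C=0, D=0, E=1, F=0

either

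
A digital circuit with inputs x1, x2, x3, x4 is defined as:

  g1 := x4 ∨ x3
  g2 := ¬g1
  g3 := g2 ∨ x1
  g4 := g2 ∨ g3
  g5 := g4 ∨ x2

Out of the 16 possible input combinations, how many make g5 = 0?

3

g5 = g4 ∨ x2 must be 0, so both g4 = 0 and x2 = 0.
g4 = g2 ∨ g3 must be 0, so both g2 = 0 and g3 = 0.
Enumerating the 16 input combinations, 3 give g5 = 0 and 13 give g5 = 1.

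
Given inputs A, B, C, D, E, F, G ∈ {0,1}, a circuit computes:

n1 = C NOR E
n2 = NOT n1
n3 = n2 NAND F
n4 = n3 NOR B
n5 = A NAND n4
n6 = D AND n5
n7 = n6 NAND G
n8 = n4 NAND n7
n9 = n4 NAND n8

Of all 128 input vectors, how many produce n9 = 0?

n9 = n4 NAND n8 must be 0, so both n4 = 1 and n8 = 1.
n4 = n3 NOR B must be 1, so both n3 = 0 and B = 0.
n8 = n4 NAND n7 must be 1, so at least one of n4, n7 is 0.
Enumerating the 128 input combinations, 3 give n9 = 0 and 125 give n9 = 1.

3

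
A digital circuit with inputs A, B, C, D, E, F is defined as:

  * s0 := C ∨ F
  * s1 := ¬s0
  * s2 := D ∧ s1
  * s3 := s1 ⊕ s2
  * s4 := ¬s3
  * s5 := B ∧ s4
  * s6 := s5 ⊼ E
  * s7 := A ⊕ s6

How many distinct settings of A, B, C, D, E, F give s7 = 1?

s7 = A ⊕ s6 must be 1, so A and s6 differ.
Enumerating the 64 input combinations, 32 give s7 = 1 and 32 give s7 = 0.

32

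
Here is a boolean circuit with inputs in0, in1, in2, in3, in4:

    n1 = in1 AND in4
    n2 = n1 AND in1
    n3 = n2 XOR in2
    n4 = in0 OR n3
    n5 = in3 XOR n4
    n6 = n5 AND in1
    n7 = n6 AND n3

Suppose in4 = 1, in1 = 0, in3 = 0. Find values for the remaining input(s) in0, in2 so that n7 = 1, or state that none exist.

no solution exists

With in4 = 1, in1 = 0, in3 = 0 fixed, none of the 4 settings of in0, in2 give n7 = 1.
For example, with in0=1, in2=0:
n1 = in1 AND in4 = 0 AND 1 = 0
n2 = n1 AND in1 = 0 AND 0 = 0
n3 = n2 XOR in2 = 0 XOR 0 = 0
n4 = in0 OR n3 = 1 OR 0 = 1
n5 = in3 XOR n4 = 0 XOR 1 = 1
n6 = n5 AND in1 = 1 AND 0 = 0
n7 = n6 AND n3 = 0 AND 0 = 0
giving n7 = 0 ≠ 1.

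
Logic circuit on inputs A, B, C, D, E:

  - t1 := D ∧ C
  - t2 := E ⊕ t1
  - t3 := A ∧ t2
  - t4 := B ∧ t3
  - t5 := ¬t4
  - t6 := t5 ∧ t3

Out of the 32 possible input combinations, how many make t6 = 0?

28

t6 = t5 ∧ t3 must be 0, so at least one of t5, t3 is 0.
Enumerating the 32 input combinations, 28 give t6 = 0 and 4 give t6 = 1.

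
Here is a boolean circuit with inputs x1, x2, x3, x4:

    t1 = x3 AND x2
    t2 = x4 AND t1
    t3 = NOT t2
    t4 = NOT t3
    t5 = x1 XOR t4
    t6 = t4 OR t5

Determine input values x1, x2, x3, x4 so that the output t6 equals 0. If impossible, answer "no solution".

Check with x1=0 x2=0 x3=0 x4=1:
t1 = x3 AND x2 = 0 AND 0 = 0
t2 = x4 AND t1 = 1 AND 0 = 0
t3 = NOT t2 = NOT 0 = 1
t4 = NOT t3 = NOT 1 = 0
t5 = x1 XOR t4 = 0 XOR 0 = 0
t6 = t4 OR t5 = 0 OR 0 = 0
So t6 = 0 as required.

x1=0 x2=0 x3=0 x4=1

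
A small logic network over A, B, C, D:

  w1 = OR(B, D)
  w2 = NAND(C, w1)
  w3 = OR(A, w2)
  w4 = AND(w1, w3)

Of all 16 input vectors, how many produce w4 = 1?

w4 = AND(w1, w3) must be 1, so both w1 = 1 and w3 = 1.
w1 = OR(B, D) must be 1, so at least one of B, D is 1.
Enumerating the 16 input combinations, 9 give w4 = 1 and 7 give w4 = 0.

9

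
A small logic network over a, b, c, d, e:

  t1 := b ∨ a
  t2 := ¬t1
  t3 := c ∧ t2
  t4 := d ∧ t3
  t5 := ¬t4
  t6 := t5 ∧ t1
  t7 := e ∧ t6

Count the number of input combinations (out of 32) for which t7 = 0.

t7 = e ∧ t6 must be 0, so at least one of e, t6 is 0.
Enumerating the 32 input combinations, 20 give t7 = 0 and 12 give t7 = 1.

20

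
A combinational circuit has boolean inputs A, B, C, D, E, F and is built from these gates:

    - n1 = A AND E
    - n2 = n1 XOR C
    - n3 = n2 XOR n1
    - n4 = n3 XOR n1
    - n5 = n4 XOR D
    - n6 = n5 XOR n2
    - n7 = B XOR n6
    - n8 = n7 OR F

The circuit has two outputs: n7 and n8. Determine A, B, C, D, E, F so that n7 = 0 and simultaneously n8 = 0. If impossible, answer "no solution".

Check with A=1, B=0, C=1, D=0, E=0, F=0:
n1 = A AND E = 1 AND 0 = 0
n2 = n1 XOR C = 0 XOR 1 = 1
n3 = n2 XOR n1 = 1 XOR 0 = 1
n4 = n3 XOR n1 = 1 XOR 0 = 1
n5 = n4 XOR D = 1 XOR 0 = 1
n6 = n5 XOR n2 = 1 XOR 1 = 0
n7 = B XOR n6 = 0 XOR 0 = 0
n8 = n7 OR F = 0 OR 0 = 0
So n7 = 0 and n8 = 0.

A=1, B=0, C=1, D=0, E=0, F=0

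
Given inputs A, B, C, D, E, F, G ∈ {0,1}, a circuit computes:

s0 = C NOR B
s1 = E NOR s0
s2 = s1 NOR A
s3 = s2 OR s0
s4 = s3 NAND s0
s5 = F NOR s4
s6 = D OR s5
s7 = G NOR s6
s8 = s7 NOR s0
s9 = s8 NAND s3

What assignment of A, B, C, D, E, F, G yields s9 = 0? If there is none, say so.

s9 = s8 NAND s3 must be 0, so both s8 = 1 and s3 = 1.
s8 = s7 NOR s0 must be 1, so both s7 = 0 and s0 = 0.
s3 = s2 OR s0 must be 1, so at least one of s2, s0 is 1.
Check with A=0, B=1, C=1, D=1, E=1, F=1, G=1:
s0 = C NOR B = 1 NOR 1 = 0
s1 = E NOR s0 = 1 NOR 0 = 0
s2 = s1 NOR A = 0 NOR 0 = 1
s3 = s2 OR s0 = 1 OR 0 = 1
s4 = s3 NAND s0 = 1 NAND 0 = 1
s5 = F NOR s4 = 1 NOR 1 = 0
s6 = D OR s5 = 1 OR 0 = 1
s7 = G NOR s6 = 1 NOR 1 = 0
s8 = s7 NOR s0 = 0 NOR 0 = 1
s9 = s8 NAND s3 = 1 NAND 1 = 0
So s9 = 0 as required.

A=0, B=1, C=1, D=1, E=1, F=1, G=1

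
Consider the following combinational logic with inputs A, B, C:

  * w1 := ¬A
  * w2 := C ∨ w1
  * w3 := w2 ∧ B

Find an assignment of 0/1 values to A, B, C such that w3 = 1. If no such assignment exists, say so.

Check with A=0, B=1, C=0:
w1 = ¬A = ¬0 = 1
w2 = C ∨ w1 = 0 ∨ 1 = 1
w3 = w2 ∧ B = 1 ∧ 1 = 1
So w3 = 1 as required.

A=0, B=1, C=0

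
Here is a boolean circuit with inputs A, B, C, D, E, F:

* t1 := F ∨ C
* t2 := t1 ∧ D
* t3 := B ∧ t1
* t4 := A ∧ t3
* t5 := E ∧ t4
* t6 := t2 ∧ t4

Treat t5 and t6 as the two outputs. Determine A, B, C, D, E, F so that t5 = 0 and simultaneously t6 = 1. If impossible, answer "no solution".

A=1 B=1 C=1 D=1 E=0 F=0

Check with A=1 B=1 C=1 D=1 E=0 F=0:
t1 = F ∨ C = 0 ∨ 1 = 1
t2 = t1 ∧ D = 1 ∧ 1 = 1
t3 = B ∧ t1 = 1 ∧ 1 = 1
t4 = A ∧ t3 = 1 ∧ 1 = 1
t5 = E ∧ t4 = 0 ∧ 1 = 0
t6 = t2 ∧ t4 = 1 ∧ 1 = 1
So t5 = 0 and t6 = 1.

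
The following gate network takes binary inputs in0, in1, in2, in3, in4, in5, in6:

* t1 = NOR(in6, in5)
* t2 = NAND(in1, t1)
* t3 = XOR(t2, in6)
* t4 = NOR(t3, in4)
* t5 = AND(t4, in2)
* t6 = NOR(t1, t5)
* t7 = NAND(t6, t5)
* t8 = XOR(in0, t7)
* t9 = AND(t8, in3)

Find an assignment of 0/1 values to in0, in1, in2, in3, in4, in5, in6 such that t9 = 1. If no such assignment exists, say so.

in0=0 in1=1 in2=0 in3=1 in4=1 in5=1 in6=0

t9 = AND(t8, in3) must be 1, so both t8 = 1 and in3 = 1.
Check with in0=0 in1=1 in2=0 in3=1 in4=1 in5=1 in6=0:
t1 = NOR(in6, in5) = NOR(0, 1) = 0
t2 = NAND(in1, t1) = NAND(1, 0) = 1
t3 = XOR(t2, in6) = XOR(1, 0) = 1
t4 = NOR(t3, in4) = NOR(1, 1) = 0
t5 = AND(t4, in2) = AND(0, 0) = 0
t6 = NOR(t1, t5) = NOR(0, 0) = 1
t7 = NAND(t6, t5) = NAND(1, 0) = 1
t8 = XOR(in0, t7) = XOR(0, 1) = 1
t9 = AND(t8, in3) = AND(1, 1) = 1
So t9 = 1 as required.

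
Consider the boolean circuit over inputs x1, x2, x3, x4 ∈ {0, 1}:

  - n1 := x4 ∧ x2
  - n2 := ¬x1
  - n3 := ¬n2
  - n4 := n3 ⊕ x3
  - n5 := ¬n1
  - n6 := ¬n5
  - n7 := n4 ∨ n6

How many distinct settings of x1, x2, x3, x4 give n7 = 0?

n7 = n4 ∨ n6 must be 0, so both n4 = 0 and n6 = 0.
n4 = n3 ⊕ x3 must be 0, so n3 and x3 are equal.
n6 = ¬n5 must be 0, so n5 = 1.
Satisfying assignments:
  x1=0, x2=0, x3=0, x4=0
  x1=0, x2=0, x3=0, x4=1
  x1=0, x2=1, x3=0, x4=0
  x1=1, x2=0, x3=1, x4=0
  x1=1, x2=0, x3=1, x4=1
  x1=1, x2=1, x3=1, x4=0

6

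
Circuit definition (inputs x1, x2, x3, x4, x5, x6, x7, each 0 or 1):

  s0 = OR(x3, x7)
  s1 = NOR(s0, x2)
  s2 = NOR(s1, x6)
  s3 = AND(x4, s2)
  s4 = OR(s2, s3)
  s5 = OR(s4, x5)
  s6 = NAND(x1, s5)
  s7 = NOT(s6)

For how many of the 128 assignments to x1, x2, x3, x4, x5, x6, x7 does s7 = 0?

82

s7 = NOT(s6) must be 0, so s6 = 1.
s6 = NAND(x1, s5) must be 1, so at least one of x1, s5 is 0.
Enumerating the 128 input combinations, 82 give s7 = 0 and 46 give s7 = 1.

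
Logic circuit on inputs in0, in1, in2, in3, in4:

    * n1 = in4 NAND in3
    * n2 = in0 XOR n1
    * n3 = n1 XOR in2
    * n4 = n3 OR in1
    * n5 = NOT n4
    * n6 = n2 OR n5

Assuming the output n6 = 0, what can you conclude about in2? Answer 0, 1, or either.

Both values of in2 occur among assignments with n6 = 0:
  in2=0: in0=0, in1=1, in2=0, in3=1, in4=1
  in2=1: in0=0, in1=0, in2=1, in3=1, in4=1

either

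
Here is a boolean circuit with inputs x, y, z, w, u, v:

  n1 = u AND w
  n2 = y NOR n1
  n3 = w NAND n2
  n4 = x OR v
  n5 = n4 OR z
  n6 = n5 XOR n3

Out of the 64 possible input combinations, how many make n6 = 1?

14

n6 = n5 XOR n3 must be 1, so n5 and n3 differ.
Enumerating the 64 input combinations, 14 give n6 = 1 and 50 give n6 = 0.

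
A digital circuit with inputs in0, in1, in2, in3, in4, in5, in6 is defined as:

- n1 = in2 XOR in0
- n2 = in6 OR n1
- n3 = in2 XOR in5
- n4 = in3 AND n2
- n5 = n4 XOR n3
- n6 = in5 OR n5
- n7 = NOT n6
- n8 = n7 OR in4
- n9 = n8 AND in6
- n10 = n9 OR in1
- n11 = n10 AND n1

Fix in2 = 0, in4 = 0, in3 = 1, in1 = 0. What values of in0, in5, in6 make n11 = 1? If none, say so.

no solution exists

With in2 = 0, in4 = 0, in3 = 1, in1 = 0 fixed, none of the 8 settings of in0, in5, in6 give n11 = 1.
For example, with in0=1, in5=1, in6=0:
n1 = in2 XOR in0 = 0 XOR 1 = 1
n2 = in6 OR n1 = 0 OR 1 = 1
n3 = in2 XOR in5 = 0 XOR 1 = 1
n4 = in3 AND n2 = 1 AND 1 = 1
n5 = n4 XOR n3 = 1 XOR 1 = 0
n6 = in5 OR n5 = 1 OR 0 = 1
n7 = NOT n6 = NOT 1 = 0
n8 = n7 OR in4 = 0 OR 0 = 0
n9 = n8 AND in6 = 0 AND 0 = 0
n10 = n9 OR in1 = 0 OR 0 = 0
n11 = n10 AND n1 = 0 AND 1 = 0
giving n11 = 0 ≠ 1.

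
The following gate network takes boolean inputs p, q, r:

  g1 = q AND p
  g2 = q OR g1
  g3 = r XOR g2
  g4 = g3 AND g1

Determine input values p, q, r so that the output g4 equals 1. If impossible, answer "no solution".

p=1 q=1 r=0

g4 = g3 AND g1 must be 1, so both g3 = 1 and g1 = 1.
Check with p=1 q=1 r=0:
g1 = q AND p = 1 AND 1 = 1
g2 = q OR g1 = 1 OR 1 = 1
g3 = r XOR g2 = 0 XOR 1 = 1
g4 = g3 AND g1 = 1 AND 1 = 1
So g4 = 1 as required.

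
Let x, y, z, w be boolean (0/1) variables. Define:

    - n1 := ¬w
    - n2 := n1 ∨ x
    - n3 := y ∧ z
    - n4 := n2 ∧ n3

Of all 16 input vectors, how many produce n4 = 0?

n4 = n2 ∧ n3 must be 0, so at least one of n2, n3 is 0.
Enumerating the 16 input combinations, 13 give n4 = 0 and 3 give n4 = 1.

13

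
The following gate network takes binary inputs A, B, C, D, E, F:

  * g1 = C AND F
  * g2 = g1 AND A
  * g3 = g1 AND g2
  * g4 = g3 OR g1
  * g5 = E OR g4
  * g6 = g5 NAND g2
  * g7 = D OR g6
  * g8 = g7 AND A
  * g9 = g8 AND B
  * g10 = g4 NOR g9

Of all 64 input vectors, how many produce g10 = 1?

36

g10 = g4 NOR g9 must be 1, so both g4 = 0 and g9 = 0.
Enumerating the 64 input combinations, 36 give g10 = 1 and 28 give g10 = 0.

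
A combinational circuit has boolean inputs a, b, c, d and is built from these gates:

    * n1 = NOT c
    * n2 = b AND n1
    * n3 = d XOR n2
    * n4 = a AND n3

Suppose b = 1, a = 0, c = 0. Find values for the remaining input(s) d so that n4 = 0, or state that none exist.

Check with b = 1, a = 0, c = 0 and d=1:
n1 = NOT c = NOT 0 = 1
n2 = b AND n1 = 1 AND 1 = 1
n3 = d XOR n2 = 1 XOR 1 = 0
n4 = a AND n3 = 0 AND 0 = 0
So n4 = 0.

d=1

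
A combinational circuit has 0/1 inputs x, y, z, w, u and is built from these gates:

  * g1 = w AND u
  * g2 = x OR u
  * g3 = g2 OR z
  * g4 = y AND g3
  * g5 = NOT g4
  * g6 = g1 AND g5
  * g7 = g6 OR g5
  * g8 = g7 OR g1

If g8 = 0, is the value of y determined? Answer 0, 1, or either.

g8 = g7 OR g1 must be 0, so both g7 = 0 and g1 = 0.
g7 = g6 OR g5 must be 0, so both g6 = 0 and g5 = 0.
g1 = w AND u must be 0, so at least one of w, u is 0.
Every assignment with g8 = 0 has y = 1; there are 10 such assignment(s).

1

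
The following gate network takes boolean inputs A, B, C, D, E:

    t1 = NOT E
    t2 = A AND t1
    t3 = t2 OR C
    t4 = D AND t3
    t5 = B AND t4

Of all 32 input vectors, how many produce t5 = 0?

t5 = B AND t4 must be 0, so at least one of B, t4 is 0.
Enumerating the 32 input combinations, 27 give t5 = 0 and 5 give t5 = 1.

27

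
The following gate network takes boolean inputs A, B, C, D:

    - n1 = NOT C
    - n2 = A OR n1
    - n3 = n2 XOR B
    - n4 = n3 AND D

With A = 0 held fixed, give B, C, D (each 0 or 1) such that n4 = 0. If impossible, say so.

B=0 C=1 D=1

n4 = n3 AND D must be 0, so at least one of n3, D is 0.
Check with A = 0 and B=0, C=1, D=1:
n1 = NOT C = NOT 1 = 0
n2 = A OR n1 = 0 OR 0 = 0
n3 = n2 XOR B = 0 XOR 0 = 0
n4 = n3 AND D = 0 AND 1 = 0
So n4 = 0.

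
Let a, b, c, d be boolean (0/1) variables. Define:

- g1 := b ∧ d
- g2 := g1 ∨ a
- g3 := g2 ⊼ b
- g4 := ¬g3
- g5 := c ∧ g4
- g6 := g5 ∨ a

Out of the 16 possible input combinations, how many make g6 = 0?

7

g6 = g5 ∨ a must be 0, so both g5 = 0 and a = 0.
g5 = c ∧ g4 must be 0, so at least one of c, g4 is 0.
Enumerating the 16 input combinations, 7 give g6 = 0 and 9 give g6 = 1.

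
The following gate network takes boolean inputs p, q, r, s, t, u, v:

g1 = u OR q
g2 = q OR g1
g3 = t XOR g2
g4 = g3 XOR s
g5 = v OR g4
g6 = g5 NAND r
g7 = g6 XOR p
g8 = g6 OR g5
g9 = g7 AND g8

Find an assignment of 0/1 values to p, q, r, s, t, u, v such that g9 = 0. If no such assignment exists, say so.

p=1 q=0 r=0 s=1 t=1 u=0 v=0

g9 = g7 AND g8 must be 0, so at least one of g7, g8 is 0.
Check with p=1 q=0 r=0 s=1 t=1 u=0 v=0:
g1 = u OR q = 0 OR 0 = 0
g2 = q OR g1 = 0 OR 0 = 0
g3 = t XOR g2 = 1 XOR 0 = 1
g4 = g3 XOR s = 1 XOR 1 = 0
g5 = v OR g4 = 0 OR 0 = 0
g6 = g5 NAND r = 0 NAND 0 = 1
g7 = g6 XOR p = 1 XOR 1 = 0
g8 = g6 OR g5 = 1 OR 0 = 1
g9 = g7 AND g8 = 0 AND 1 = 0
So g9 = 0 as required.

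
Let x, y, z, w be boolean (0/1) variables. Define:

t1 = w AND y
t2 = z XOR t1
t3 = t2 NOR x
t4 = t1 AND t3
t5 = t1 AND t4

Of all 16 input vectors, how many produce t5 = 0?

t5 = t1 AND t4 must be 0, so at least one of t1, t4 is 0.
Enumerating the 16 input combinations, 15 give t5 = 0 and 1 give t5 = 1.

15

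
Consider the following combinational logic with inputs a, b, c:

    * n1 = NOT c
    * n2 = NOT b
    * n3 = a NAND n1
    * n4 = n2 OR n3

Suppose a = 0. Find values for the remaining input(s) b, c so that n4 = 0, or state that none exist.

With a = 0 fixed, none of the 4 settings of b, c give n4 = 0.
For example, with b=1, c=1:
n1 = NOT c = NOT 1 = 0
n2 = NOT b = NOT 1 = 0
n3 = a NAND n1 = 0 NAND 0 = 1
n4 = n2 OR n3 = 0 OR 1 = 1
giving n4 = 1 ≠ 0.

no solution exists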